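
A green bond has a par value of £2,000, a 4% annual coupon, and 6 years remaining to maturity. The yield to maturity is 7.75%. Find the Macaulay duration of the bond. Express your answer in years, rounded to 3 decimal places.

Periodic yield y = 0.0775. Discount each cash flow and weight by its year:
  t   CF        PV=CF/(1+0.0775)^t    t·PV
  1        80.00        74.2459        74.2459
  2        80.00        68.9057       137.8115
  3        80.00        63.9496       191.8489
  4        80.00        59.3500       237.4001
  5        80.00        55.0812       275.4061
  6     2,080.00     1,329.1061     7,974.6368
  Σ                  1,650.6387     8,891.3494
Price P = Σ PV = 1,650.6387.
Macaulay duration = Σ(t·PV) / P = 8,891.3494 / 1,650.6387 = 5.38661 years.

5.387 years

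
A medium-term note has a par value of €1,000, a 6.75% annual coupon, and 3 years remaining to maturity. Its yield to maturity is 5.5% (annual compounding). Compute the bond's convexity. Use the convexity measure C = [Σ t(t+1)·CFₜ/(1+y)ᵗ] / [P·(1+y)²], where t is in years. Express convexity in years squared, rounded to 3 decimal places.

9.909

With y = 0.055:
  t   CF        PV=CF/(1+0.055)^t    t·PV        t(t+1)·PV
  1        67.50        63.9810        63.9810         127.9621
  2        67.50        60.6455       121.2911         363.8732
  3     1,067.50       909.0976     2,727.2928      10,909.1710
  Σ                  1,033.7242     2,912.5649      11,401.0064
P = 1,033.7242.
Convexity = Σ t(t+1)·PV / [P·(1+y)²] = 11,401.0064 / (1,033.7242 × 1.113025) = 9.90909.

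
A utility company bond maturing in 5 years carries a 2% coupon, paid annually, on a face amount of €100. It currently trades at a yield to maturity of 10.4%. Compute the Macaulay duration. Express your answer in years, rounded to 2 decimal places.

Periodic yield y = 0.104. Discount each cash flow and weight by its year:
  t   CF        PV=CF/(1+0.104)^t    t·PV
  1         2.00         1.8116         1.8116
  2         2.00         1.6409         3.2819
  3         2.00         1.4864         4.4591
  4         2.00         1.3463         5.3853
  5       102.00        62.1949       310.9745
  Σ                     68.4801       325.9124
Price P = Σ PV = 68.4801.
Macaulay duration = Σ(t·PV) / P = 325.9124 / 68.4801 = 4.75923 years.

4.76 years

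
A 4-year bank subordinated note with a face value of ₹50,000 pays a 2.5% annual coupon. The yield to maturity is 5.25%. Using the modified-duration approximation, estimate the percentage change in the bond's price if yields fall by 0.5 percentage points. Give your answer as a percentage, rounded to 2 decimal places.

Periodic yield y = 0.0525. Modified duration first:
  t   CF        PV=CF/(1+0.0525)^t    t·PV
  1     1,250.00     1,187.6485     1,187.6485
  2     1,250.00     1,128.4071     2,256.8142
  3     1,250.00     1,072.1207     3,216.3622
  4    51,250.00    41,764.3236   167,057.2942
  Σ                 45,152.4998   173,718.1191
P = 45,152.4998; D_Mac = 3.84736 yrs; D_mod = 3.84736/(1+0.0525) = 3.65545 yrs.
ΔP/P ≈ -D_mod · Δy = -3.65545 × (-0.005) = +0.018277 = +1.8277%.

+1.83%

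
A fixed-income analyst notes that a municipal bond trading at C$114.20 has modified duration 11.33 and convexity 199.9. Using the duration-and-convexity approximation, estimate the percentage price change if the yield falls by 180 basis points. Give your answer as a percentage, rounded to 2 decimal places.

+23.63%

Duration effect: -D_mod·Δy = -11.33 × (-0.018) = +0.203940
Convexity effect: ½·C·(Δy)² = 0.5 × 199.9 × (-0.018)² = +0.0323838
ΔP/P ≈ +0.203940 + 0.0323838 = +0.2363238
= +23.63238%.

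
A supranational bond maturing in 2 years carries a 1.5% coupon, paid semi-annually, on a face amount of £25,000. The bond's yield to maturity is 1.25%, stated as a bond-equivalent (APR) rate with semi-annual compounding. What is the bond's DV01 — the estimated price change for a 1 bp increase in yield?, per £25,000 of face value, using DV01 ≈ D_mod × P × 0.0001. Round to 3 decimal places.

Periodic yield y = 0.00625.
  t   CF        PV=CF/(1+0.00625)^t    t·PV
  1       187.50       186.3354       186.3354
  2       187.50       185.1780       370.3561
  3       187.50       184.0279       552.0836
  4    25,187.50    24,567.5297    98,270.1189
  Σ                 25,123.0710    99,378.8939
P = 25,123.0710; D_Mac = 3.95568 half-year periods = 1.97784 yrs; D_mod = 1.96556 yrs.
DV01 ≈ 1.96556 × 25,123.0710 × 0.0001 = 4.938082.

£4.938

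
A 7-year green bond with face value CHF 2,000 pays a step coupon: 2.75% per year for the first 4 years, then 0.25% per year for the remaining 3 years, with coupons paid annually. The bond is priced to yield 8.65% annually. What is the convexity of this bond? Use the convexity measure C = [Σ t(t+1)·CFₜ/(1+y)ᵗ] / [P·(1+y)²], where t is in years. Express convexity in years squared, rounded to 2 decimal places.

41.93

With y = 0.0865:
  t   CF        PV=CF/(1+0.0865)^t    t·PV        t(t+1)·PV
  1        55.00        50.6213        50.6213         101.2425
  2        55.00        46.5911        93.1823         279.5468
  3        55.00        42.8818       128.6455         514.5822
  4        55.00        39.4679       157.8715         789.3575
  5         5.00         3.3023        16.5117          99.0701
  6         5.00         3.0394        18.2366         127.6559
  7     2,005.00     1,121.7763     7,852.4341      62,819.4731
  Σ                  1,307.6802     8,317.5029      64,730.9281
P = 1,307.6802.
Convexity = Σ t(t+1)·PV / [P·(1+y)²] = 64,730.9281 / (1,307.6802 × 1.180482) = 41.93251.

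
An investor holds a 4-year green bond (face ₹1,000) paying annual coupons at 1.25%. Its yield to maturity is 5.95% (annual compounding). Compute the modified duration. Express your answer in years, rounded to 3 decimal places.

3.698 years

Periodic yield y = 0.0595. First find Macaulay duration:
  t   CF        PV=CF/(1+0.0595)^t    t·PV
  1        12.50        11.7980        11.7980
  2        12.50        11.1355        22.2709
  3        12.50        10.5101        31.5303
  4     1,012.50       803.5098     3,214.0393
  Σ                    836.9534     3,279.6385
P = 836.9534; Macaulay duration = 3,279.6385 / 836.9534 = 3.91854 years.
Modified duration = D_Mac / (1 + y) = 3.91854 / 1.0595 = 3.69848 years.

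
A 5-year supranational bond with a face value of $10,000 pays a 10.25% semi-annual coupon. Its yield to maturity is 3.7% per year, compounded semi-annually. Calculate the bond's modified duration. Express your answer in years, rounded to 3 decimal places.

4.092 years

Periodic yield y = 0.0185. First find Macaulay duration:
  t   CF        PV=CF/(1+0.0185)^t    t·PV
  1       512.50       503.1910       503.1910
  2       512.50       494.0510       988.1020
  3       512.50       485.0771     1,455.2313
  4       512.50       476.2662     1,905.0647
  5       512.50       467.6153     2,338.0764
  6       512.50       459.1215     2,754.7292
  7       512.50       450.7821     3,155.4745
  8       512.50       442.5941     3,540.7527
  9       512.50       434.5548     3,910.9934
  10   10,512.50     8,751.7656    87,517.6556
  Σ                 12,965.0186   108,069.2708
P = 12,965.0186; Macaulay duration = 108,069.2708 / 12,965.0186 = 8.33545 half-year periods = 4.16773 years.
Modified duration = D_Mac / (1 + y) = 4.16773 / 1.0185 = 4.09202 years.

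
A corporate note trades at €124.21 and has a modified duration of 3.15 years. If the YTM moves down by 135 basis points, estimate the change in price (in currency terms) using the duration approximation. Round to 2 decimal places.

+€5.28

Duration approximation: ΔP/P ≈ -D_mod · Δy = -3.15 × (-0.0135) = +0.042525.
ΔP ≈ 124.21 × (+0.042525) = +5.28203025.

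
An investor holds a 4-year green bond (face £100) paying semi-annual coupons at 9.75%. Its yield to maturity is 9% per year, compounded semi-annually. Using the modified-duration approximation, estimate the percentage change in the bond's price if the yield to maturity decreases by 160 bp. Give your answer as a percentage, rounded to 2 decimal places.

Periodic yield y = 0.045. Modified duration first:
  t   CF        PV=CF/(1+0.045)^t    t·PV
  1        4.875         4.6651         4.6651
  2        4.875         4.4642         8.9284
  3        4.875         4.2719        12.8158
  4        4.875         4.0880        16.3519
  5        4.875         3.9119        19.5597
  6        4.875         3.7435        22.4610
  7        4.875         3.5823        25.0760
  8      104.875        73.7465       589.9723
  Σ                    102.4735       699.8303
P = 102.4735; D_Mac = 6.82938 half-year periods = 3.41469 yrs; D_mod = 3.41469/(1+0.045) = 3.26765 yrs.
ΔP/P ≈ -D_mod · Δy = -3.26765 × (-0.016) = +0.052282 = +5.2282%.

+5.23%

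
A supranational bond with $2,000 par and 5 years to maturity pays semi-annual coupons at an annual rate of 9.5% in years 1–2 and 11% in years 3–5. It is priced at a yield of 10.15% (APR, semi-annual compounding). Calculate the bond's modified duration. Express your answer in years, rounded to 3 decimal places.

3.871 years

Periodic yield y = 0.05075. First find Macaulay duration:
  t   CF        PV=CF/(1+0.05075)^t    t·PV
  1        95.00        90.4116        90.4116
  2        95.00        86.0448       172.0897
  3        95.00        81.8890       245.6669
  4        95.00        77.9338       311.7353
  5       110.00        85.8807       429.4036
  6       110.00        81.7328       490.3967
  7       110.00        77.7852       544.4963
  8       110.00        74.0283       592.2260
  9       110.00        70.4528       634.0750
  10    2,110.00     1,286.1407    12,861.4066
  Σ                  2,012.2996    16,371.9077
P = 2,012.2996; Macaulay duration = 16,371.9077 / 2,012.2996 = 8.13592 half-year periods = 4.06796 years.
Modified duration = D_Mac / (1 + y) = 4.06796 / 1.05075 = 3.87148 years.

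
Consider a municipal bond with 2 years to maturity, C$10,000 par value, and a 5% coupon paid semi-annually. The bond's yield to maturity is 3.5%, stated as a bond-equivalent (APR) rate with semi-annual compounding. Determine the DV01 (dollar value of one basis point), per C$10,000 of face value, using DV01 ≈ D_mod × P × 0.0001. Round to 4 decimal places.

Periodic yield y = 0.0175.
  t   CF        PV=CF/(1+0.0175)^t    t·PV
  1       250.00       245.7002       245.7002
  2       250.00       241.4744       482.9489
  3       250.00       237.3213       711.9640
  4    10,250.00     9,562.8247    38,251.2987
  Σ                 10,287.3207    39,691.9118
P = 10,287.3207; D_Mac = 3.85833 half-year periods = 1.92917 yrs; D_mod = 1.89599 yrs.
DV01 ≈ 1.89599 × 10,287.3207 × 0.0001 = 1.950462.

C$1.9505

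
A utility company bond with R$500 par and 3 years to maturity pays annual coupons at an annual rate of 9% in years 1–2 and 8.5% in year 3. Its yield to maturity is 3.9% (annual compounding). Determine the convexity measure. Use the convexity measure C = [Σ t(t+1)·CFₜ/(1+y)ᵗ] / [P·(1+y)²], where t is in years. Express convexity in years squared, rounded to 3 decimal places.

With y = 0.039:
  t   CF        PV=CF/(1+0.039)^t    t·PV        t(t+1)·PV
  1        45.00        43.3109        43.3109          86.6218
  2        45.00        41.6852        83.3703         250.1109
  3       542.50       483.6744     1,451.0232       5,804.0928
  Σ                    568.6704     1,577.7044       6,140.8255
P = 568.6704.
Convexity = Σ t(t+1)·PV / [P·(1+y)²] = 6,140.8255 / (568.6704 × 1.079521) = 10.00311.

10.003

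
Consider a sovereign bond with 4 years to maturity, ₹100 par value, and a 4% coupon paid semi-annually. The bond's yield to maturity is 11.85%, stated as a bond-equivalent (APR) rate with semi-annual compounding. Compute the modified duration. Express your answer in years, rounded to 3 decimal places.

Periodic yield y = 0.05925. First find Macaulay duration:
  t   CF        PV=CF/(1+0.05925)^t    t·PV
  1         2.00         1.8881         1.8881
  2         2.00         1.7825         3.5650
  3         2.00         1.6828         5.0484
  4         2.00         1.5887         6.3547
  5         2.00         1.4998         7.4991
  6         2.00         1.4159         8.4955
  7         2.00         1.3367         9.3570
  8       102.00        64.3595       514.8757
  Σ                     75.5540       557.0836
P = 75.5540; Macaulay duration = 557.0836 / 75.5540 = 7.37331 half-year periods = 3.68666 years.
Modified duration = D_Mac / (1 + y) = 3.68666 / 1.05925 = 3.48044 years.

3.480 years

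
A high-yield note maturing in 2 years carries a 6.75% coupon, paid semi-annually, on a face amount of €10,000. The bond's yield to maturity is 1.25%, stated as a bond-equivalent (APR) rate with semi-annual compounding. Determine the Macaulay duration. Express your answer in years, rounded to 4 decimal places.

1.9096 years

Periodic yield y = 0.00625. Discount each cash flow and weight by its period:
  t   CF        PV=CF/(1+0.00625)^t    t·PV
  1       337.50       335.4037       335.4037
  2       337.50       333.3205       666.6409
  3       337.50       331.2502       993.7505
  4    10,337.50    10,083.0507    40,332.2026
  Σ                 11,083.0250    42,327.9978
Price P = Σ PV = 11,083.0250.
Macaulay duration = Σ(t·PV) / P = 42,327.9978 / 11,083.0250 = 3.81917 half-year periods.
In years: 3.81917 / 2 = 1.90959 years.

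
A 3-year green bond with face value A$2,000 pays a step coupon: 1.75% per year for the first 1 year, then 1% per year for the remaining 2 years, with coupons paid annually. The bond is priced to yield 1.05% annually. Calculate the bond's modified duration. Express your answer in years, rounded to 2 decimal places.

Periodic yield y = 0.0105. First find Macaulay duration:
  t   CF        PV=CF/(1+0.0105)^t    t·PV
  1        35.00        34.6363        34.6363
  2        20.00        19.5865        39.1730
  3     2,020.00     1,957.6832     5,873.0496
  Σ                  2,011.9061     5,946.8590
P = 2,011.9061; Macaulay duration = 5,946.8590 / 2,011.9061 = 2.95583 years.
Modified duration = D_Mac / (1 + y) = 2.95583 / 1.0105 = 2.92512 years.

2.93 years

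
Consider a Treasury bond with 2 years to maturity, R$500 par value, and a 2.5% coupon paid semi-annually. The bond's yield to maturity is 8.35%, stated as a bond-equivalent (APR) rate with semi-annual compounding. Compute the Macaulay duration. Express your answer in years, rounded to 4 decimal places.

Periodic yield y = 0.04175. Discount each cash flow and weight by its period:
  t   CF        PV=CF/(1+0.04175)^t    t·PV
  1         6.25         5.9995         5.9995
  2         6.25         5.7591        11.5182
  3         6.25         5.5283        16.5848
  4       506.25       429.8441     1,719.3765
  Σ                    447.1310     1,753.4790
Price P = Σ PV = 447.1310.
Macaulay duration = Σ(t·PV) / P = 1,753.4790 / 447.1310 = 3.92162 half-year periods.
In years: 3.92162 / 2 = 1.96081 years.

1.9608 years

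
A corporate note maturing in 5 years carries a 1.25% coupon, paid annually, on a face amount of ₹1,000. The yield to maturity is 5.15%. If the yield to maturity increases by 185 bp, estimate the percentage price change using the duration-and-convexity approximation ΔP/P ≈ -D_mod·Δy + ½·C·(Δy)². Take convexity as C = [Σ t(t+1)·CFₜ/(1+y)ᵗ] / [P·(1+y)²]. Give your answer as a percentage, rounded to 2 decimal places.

With y = 0.0515:
  t   CF        PV=CF/(1+0.0515)^t    t·PV        t(t+1)·PV
  1        12.50        11.8878        11.8878          23.7756
  2        12.50        11.3055        22.6111          67.8333
  3        12.50        10.7518        32.2555         129.0219
  4        12.50        10.2252        40.9009         204.5045
  5     1,012.50       787.6779     3,938.3894      23,630.3362
  Σ                    831.8482     4,046.0446      24,055.4715
P = 831.8482; D_Mac = 4.86392 yrs; D_mod = 4.62570 yrs; C = 26.15479.
Duration effect: -4.62570 × (+0.0185) = -0.085575
Convexity effect: 0.5 × 26.15479 × (0.0185)² = +0.0044757
ΔP/P ≈ -0.085575 + 0.0044757 = -0.081100 = -8.1100%.

-8.11%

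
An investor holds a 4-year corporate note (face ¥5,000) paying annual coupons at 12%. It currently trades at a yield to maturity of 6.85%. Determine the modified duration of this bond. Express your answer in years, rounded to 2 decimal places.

Periodic yield y = 0.0685. First find Macaulay duration:
  t   CF        PV=CF/(1+0.0685)^t    t·PV
  1       600.00       561.5349       561.5349
  2       600.00       525.5357     1,051.0713
  3       600.00       491.8443     1,475.5330
  4     5,600.00     4,296.2537    17,185.0149
  Σ                  5,875.1686    20,273.1541
P = 5,875.1686; Macaulay duration = 20,273.1541 / 5,875.1686 = 3.45065 years.
Modified duration = D_Mac / (1 + y) = 3.45065 / 1.0685 = 3.22943 years.

3.23 years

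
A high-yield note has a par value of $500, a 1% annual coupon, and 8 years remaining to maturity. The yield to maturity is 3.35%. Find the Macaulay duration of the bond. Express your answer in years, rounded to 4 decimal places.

Periodic yield y = 0.0335. Discount each cash flow and weight by its year:
  t   CF        PV=CF/(1+0.0335)^t    t·PV
  1         5.00         4.8379         4.8379
  2         5.00         4.6811         9.3622
  3         5.00         4.5294        13.5881
  4         5.00         4.3826        17.5302
  5         5.00         4.2405        21.2025
  6         5.00         4.1031        24.6183
  7         5.00         3.9701        27.7904
  8       505.00       387.9784     3,103.8271
  Σ                    418.7230     3,222.7568
Price P = Σ PV = 418.7230.
Macaulay duration = Σ(t·PV) / P = 3,222.7568 / 418.7230 = 7.69663 years.

7.6966 years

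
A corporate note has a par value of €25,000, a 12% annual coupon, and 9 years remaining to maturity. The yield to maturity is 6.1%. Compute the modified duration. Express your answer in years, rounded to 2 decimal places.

6.08 years

Periodic yield y = 0.061. First find Macaulay duration:
  t   CF        PV=CF/(1+0.061)^t    t·PV
  1     3,000.00     2,827.5212     2,827.5212
  2     3,000.00     2,664.9587     5,329.9174
  3     3,000.00     2,511.7424     7,535.2273
  4     3,000.00     2,367.3350     9,469.3400
  5     3,000.00     2,231.2300    11,156.1499
  6     3,000.00     2,102.9500    12,617.7001
  7     3,000.00     1,982.0453    13,874.3168
  8     3,000.00     1,868.0917    14,944.7333
  9    28,000.00    16,433.1030   147,897.9266
  Σ                 34,988.9772   225,652.8327
P = 34,988.9772; Macaulay duration = 225,652.8327 / 34,988.9772 = 6.44925 years.
Modified duration = D_Mac / (1 + y) = 6.44925 / 1.061 = 6.07847 years.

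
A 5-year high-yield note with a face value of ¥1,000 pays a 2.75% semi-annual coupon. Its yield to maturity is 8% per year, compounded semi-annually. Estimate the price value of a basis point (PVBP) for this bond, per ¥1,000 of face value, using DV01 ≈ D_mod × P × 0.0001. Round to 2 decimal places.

¥0.35

Periodic yield y = 0.04.
  t   CF        PV=CF/(1+0.04)^t    t·PV
  1        13.75        13.2212        13.2212
  2        13.75        12.7126        25.4253
  3        13.75        12.2237        36.6711
  4        13.75        11.7536        47.0142
  5        13.75        11.3015        56.5075
  6        13.75        10.8668        65.2009
  7        13.75        10.4489        73.1421
  8        13.75        10.0470        80.3759
  9        13.75         9.6606        86.9451
  10    1,013.75       684.8532     6,848.5318
  Σ                    787.0890     7,333.0351
P = 787.0890; D_Mac = 9.31665 half-year periods = 4.65833 yrs; D_mod = 4.47916 yrs.
DV01 ≈ 4.47916 × 787.0890 × 0.0001 = 0.352550.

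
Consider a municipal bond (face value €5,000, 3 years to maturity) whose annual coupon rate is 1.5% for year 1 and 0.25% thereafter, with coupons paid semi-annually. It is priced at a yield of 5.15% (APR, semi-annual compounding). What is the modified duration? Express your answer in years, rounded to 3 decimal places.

Periodic yield y = 0.02575. First find Macaulay duration:
  t   CF        PV=CF/(1+0.02575)^t    t·PV
  1        37.50        36.5586        36.5586
  2        37.50        35.6409        71.2817
  3         6.25         5.7910        17.3731
  4         6.25         5.6456        22.5826
  5         6.25         5.5039        27.5196
  6     5,006.25     4,297.9700    25,787.8200
  Σ                  4,387.1101    25,963.1356
P = 4,387.1101; Macaulay duration = 25,963.1356 / 4,387.1101 = 5.91805 half-year periods = 2.95902 years.
Modified duration = D_Mac / (1 + y) = 2.95902 / 1.02575 = 2.88474 years.

2.885 years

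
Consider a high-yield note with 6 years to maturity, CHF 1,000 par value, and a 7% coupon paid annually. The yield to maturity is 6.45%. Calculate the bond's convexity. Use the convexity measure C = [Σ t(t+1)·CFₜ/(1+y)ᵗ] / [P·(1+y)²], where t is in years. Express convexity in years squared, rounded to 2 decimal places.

With y = 0.0645:
  t   CF        PV=CF/(1+0.0645)^t    t·PV        t(t+1)·PV
  1        70.00        65.7586        65.7586         131.5171
  2        70.00        61.7741       123.5483         370.6448
  3        70.00        58.0311       174.0934         696.3736
  4        70.00        54.5149       218.0597       1,090.2984
  5        70.00        51.2118       256.0588       1,536.3528
  6     1,070.00       735.3766     4,412.2594      30,885.8155
  Σ                  1,026.6671     5,249.7781      34,711.0023
P = 1,026.6671.
Convexity = Σ t(t+1)·PV / [P·(1+y)²] = 34,711.0023 / (1,026.6671 × 1.133160) = 29.83638.

29.84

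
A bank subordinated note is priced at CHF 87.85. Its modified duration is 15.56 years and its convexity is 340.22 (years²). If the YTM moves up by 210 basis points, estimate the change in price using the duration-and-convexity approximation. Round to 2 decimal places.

-CHF 22.12

Duration effect: -D_mod·Δy = -15.56 × (+0.021) = -0.326760
Convexity effect: ½·C·(Δy)² = 0.5 × 340.22 × (0.021)² = +0.07501851
ΔP/P ≈ -0.326760 + 0.07501851 = -0.25174149
ΔP ≈ 87.85 × (-0.25174149) = -22.1154898965.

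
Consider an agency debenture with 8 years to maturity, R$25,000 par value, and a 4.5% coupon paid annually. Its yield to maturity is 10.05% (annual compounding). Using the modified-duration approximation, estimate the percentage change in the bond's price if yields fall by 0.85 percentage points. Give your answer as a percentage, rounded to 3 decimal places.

+5.129%

Periodic yield y = 0.1005. Modified duration first:
  t   CF        PV=CF/(1+0.1005)^t    t·PV
  1     1,125.00     1,022.2626     1,022.2626
  2     1,125.00       928.9074     1,857.8148
  3     1,125.00       844.0776     2,532.2328
  4     1,125.00       766.9947     3,067.9786
  5     1,125.00       696.9511     3,484.7553
  6     1,125.00       633.3040     3,799.8241
  7     1,125.00       575.4693     4,028.2854
  8    26,125.00    12,143.2776    97,146.2210
  Σ                 17,611.2443   116,939.3747
P = 17,611.2443; D_Mac = 6.64004 yrs; D_mod = 6.64004/(1+0.1005) = 6.03366 yrs.
ΔP/P ≈ -D_mod · Δy = -6.03366 × (-0.0085) = +0.051286 = +5.1286%.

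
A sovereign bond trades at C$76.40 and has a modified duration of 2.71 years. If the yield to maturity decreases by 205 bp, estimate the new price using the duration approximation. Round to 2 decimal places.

C$80.64

Duration approximation: ΔP/P ≈ -D_mod · Δy = -2.71 × (-0.0205) = +0.055555.
New price ≈ 76.40 × (1 + 0.055555) = 80.644402.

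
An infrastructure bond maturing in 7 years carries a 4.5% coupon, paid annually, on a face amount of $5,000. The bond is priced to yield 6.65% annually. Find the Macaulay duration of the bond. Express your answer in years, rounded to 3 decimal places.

6.094 years

Periodic yield y = 0.0665. Discount each cash flow and weight by its year:
  t   CF        PV=CF/(1+0.0665)^t    t·PV
  1       225.00       210.9705       210.9705
  2       225.00       197.8157       395.6314
  3       225.00       185.4812       556.4437
  4       225.00       173.9158       695.6633
  5       225.00       163.0716       815.3578
  6       225.00       152.9035       917.4209
  7     5,225.00     3,329.3563    23,305.4942
  Σ                  4,413.5146    26,896.9816
Price P = Σ PV = 4,413.5146.
Macaulay duration = Σ(t·PV) / P = 26,896.9816 / 4,413.5146 = 6.09423 years.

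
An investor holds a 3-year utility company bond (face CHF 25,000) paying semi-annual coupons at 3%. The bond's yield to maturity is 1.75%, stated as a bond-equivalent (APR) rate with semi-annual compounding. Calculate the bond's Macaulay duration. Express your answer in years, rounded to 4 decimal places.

Periodic yield y = 0.00875. Discount each cash flow and weight by its period:
  t   CF        PV=CF/(1+0.00875)^t    t·PV
  1       375.00       371.7472       371.7472
  2       375.00       368.5226       737.0453
  3       375.00       365.3260     1,095.9781
  4       375.00       362.1572     1,448.6286
  5       375.00       359.0158     1,795.0789
  6    25,375.00    24,082.6772   144,496.0632
  Σ                 25,909.4460   149,944.5413
Price P = Σ PV = 25,909.4460.
Macaulay duration = Σ(t·PV) / P = 149,944.5413 / 25,909.4460 = 5.78725 half-year periods.
In years: 5.78725 / 2 = 2.89363 years.

2.8936 years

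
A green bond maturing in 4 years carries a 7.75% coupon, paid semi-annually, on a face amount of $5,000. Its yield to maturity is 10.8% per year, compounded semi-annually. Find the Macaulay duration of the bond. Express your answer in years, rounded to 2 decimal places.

3.48 years

Periodic yield y = 0.054. Discount each cash flow and weight by its period:
  t   CF        PV=CF/(1+0.054)^t    t·PV
  1       193.75       183.8235       183.8235
  2       193.75       174.4056       348.8113
  3       193.75       165.4702       496.4107
  4       193.75       156.9926       627.9705
  5       193.75       148.9494       744.7468
  6       193.75       141.3182       847.9091
  7       193.75       134.0780       938.5458
  8     5,193.75     3,410.0139    27,280.1115
  Σ                  4,515.0515    31,468.3292
Price P = Σ PV = 4,515.0515.
Macaulay duration = Σ(t·PV) / P = 31,468.3292 / 4,515.0515 = 6.96965 half-year periods.
In years: 6.96965 / 2 = 3.48483 years.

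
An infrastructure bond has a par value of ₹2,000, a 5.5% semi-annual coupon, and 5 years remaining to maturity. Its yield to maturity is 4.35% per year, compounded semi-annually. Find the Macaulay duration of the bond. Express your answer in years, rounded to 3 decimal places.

4.455 years

Periodic yield y = 0.02175. Discount each cash flow and weight by its period:
  t   CF        PV=CF/(1+0.02175)^t    t·PV
  1        55.00        53.8292        53.8292
  2        55.00        52.6834       105.3667
  3        55.00        51.5619       154.6856
  4        55.00        50.4643       201.8571
  5        55.00        49.3900       246.9502
  6        55.00        48.3387       290.0321
  7        55.00        47.3097       331.1679
  8        55.00        46.3026       370.4209
  9        55.00        45.3170       407.8527
  10    2,055.00     1,657.1635    16,571.6351
  Σ                  2,102.3603    18,733.7977
Price P = Σ PV = 2,102.3603.
Macaulay duration = Σ(t·PV) / P = 18,733.7977 / 2,102.3603 = 8.91084 half-year periods.
In years: 8.91084 / 2 = 4.45542 years.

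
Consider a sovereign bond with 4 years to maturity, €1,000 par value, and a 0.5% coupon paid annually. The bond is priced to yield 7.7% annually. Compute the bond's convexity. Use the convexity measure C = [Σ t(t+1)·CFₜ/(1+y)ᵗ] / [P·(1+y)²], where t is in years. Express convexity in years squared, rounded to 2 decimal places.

With y = 0.077:
  t   CF        PV=CF/(1+0.077)^t    t·PV        t(t+1)·PV
  1         5.00         4.6425         4.6425           9.2851
  2         5.00         4.3106         8.6212          25.8637
  3         5.00         4.0024        12.0073          48.0291
  4     1,005.00       746.9702     2,987.8806      14,939.4030
  Σ                    759.9257     3,013.1516      15,022.5808
P = 759.9257.
Convexity = Σ t(t+1)·PV / [P·(1+y)²] = 15,022.5808 / (759.9257 × 1.159929) = 17.04284.

17.04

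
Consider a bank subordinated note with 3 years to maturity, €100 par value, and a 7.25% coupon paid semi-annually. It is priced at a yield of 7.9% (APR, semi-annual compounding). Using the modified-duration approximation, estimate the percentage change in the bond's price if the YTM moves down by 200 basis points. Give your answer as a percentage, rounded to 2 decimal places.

Periodic yield y = 0.0395. Modified duration first:
  t   CF        PV=CF/(1+0.0395)^t    t·PV
  1        3.625         3.4873         3.4873
  2        3.625         3.3547         6.7095
  3        3.625         3.2273         9.6818
  4        3.625         3.1046        12.4185
  5        3.625         2.9867        14.9333
  6      103.625        82.1330       492.7979
  Σ                     98.2935       540.0282
P = 98.2935; D_Mac = 5.49404 half-year periods = 2.74702 yrs; D_mod = 2.74702/(1+0.0395) = 2.64263 yrs.
ΔP/P ≈ -D_mod · Δy = -2.64263 × (-0.02) = +0.052853 = +5.2853%.

+5.29%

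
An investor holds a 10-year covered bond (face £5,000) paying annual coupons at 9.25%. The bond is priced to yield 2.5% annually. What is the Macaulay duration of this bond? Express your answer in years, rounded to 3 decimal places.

7.606 years

Periodic yield y = 0.025. Discount each cash flow and weight by its year:
  t   CF        PV=CF/(1+0.025)^t    t·PV
  1       462.50       451.2195       451.2195
  2       462.50       440.2142       880.4283
  3       462.50       429.4772     1,288.4317
  4       462.50       419.0022     1,676.0087
  5       462.50       408.7826     2,043.9130
  6       462.50       398.8123     2,392.8738
  7       462.50       389.0852     2,723.5962
  8       462.50       379.5953     3,036.7623
  9       462.50       370.3369     3,333.0318
  10    5,462.50     4,267.2963    42,672.9627
  Σ                  7,953.8216    60,499.2281
Price P = Σ PV = 7,953.8216.
Macaulay duration = Σ(t·PV) / P = 60,499.2281 / 7,953.8216 = 7.60631 years.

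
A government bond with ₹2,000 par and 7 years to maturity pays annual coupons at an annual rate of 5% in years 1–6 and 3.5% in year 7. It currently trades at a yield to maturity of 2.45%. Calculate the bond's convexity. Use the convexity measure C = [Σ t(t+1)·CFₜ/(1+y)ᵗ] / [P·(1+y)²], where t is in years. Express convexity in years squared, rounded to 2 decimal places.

44.69

With y = 0.0245:
  t   CF        PV=CF/(1+0.0245)^t    t·PV        t(t+1)·PV
  1       100.00        97.6086        97.6086         195.2172
  2       100.00        95.2744       190.5487         571.6462
  3       100.00        92.9960       278.9879       1,115.9516
  4       100.00        90.7721       363.0882       1,815.4410
  5       100.00        88.6013       443.0066       2,658.0396
  6       100.00        86.4825       518.8950       3,632.2649
  7     2,070.00     1,747.3770    12,231.6388      97,853.1100
  Σ                  2,299.1118    14,123.7738     107,841.6705
P = 2,299.1118.
Convexity = Σ t(t+1)·PV / [P·(1+y)²] = 107,841.6705 / (2,299.1118 × 1.049600) = 44.68920.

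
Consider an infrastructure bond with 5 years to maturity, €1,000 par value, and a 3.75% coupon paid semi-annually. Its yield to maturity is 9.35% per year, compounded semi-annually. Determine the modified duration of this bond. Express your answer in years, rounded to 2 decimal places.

4.34 years

Periodic yield y = 0.04675. First find Macaulay duration:
  t   CF        PV=CF/(1+0.04675)^t    t·PV
  1        18.75        17.9126        17.9126
  2        18.75        17.1126        34.2251
  3        18.75        16.3483        49.0449
  4        18.75        15.6181        62.4726
  5        18.75        14.9206        74.6030
  6        18.75        14.2542        85.5253
  7        18.75        13.6176        95.3232
  8        18.75        13.0094       104.0753
  9        18.75        12.4284       111.8554
  10    1,018.75       645.1162     6,451.1617
  Σ                    780.3380     7,086.1991
P = 780.3380; Macaulay duration = 7,086.1991 / 780.3380 = 9.08094 half-year periods = 4.54047 years.
Modified duration = D_Mac / (1 + y) = 4.54047 / 1.04675 = 4.33768 years.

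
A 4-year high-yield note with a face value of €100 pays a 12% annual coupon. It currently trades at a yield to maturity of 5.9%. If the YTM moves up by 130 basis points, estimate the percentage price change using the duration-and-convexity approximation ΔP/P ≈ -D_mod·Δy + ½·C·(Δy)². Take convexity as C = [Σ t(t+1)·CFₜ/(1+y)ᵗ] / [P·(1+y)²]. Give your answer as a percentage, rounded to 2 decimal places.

With y = 0.059:
  t   CF        PV=CF/(1+0.059)^t    t·PV        t(t+1)·PV
  1        12.00        11.3314        11.3314          22.6629
  2        12.00        10.7001        21.4003          64.2008
  3        12.00        10.1040        30.3120         121.2480
  4       112.00        89.0501       356.2002       1,781.0011
  Σ                    121.1856       419.2439       1,989.1128
P = 121.1856; D_Mac = 3.45952 yrs; D_mod = 3.26678 yrs; C = 14.63580.
Duration effect: -3.26678 × (+0.013) = -0.042468
Convexity effect: 0.5 × 14.63580 × (0.013)² = +0.0012367
ΔP/P ≈ -0.042468 + 0.0012367 = -0.041231 = -4.1231%.

-4.12%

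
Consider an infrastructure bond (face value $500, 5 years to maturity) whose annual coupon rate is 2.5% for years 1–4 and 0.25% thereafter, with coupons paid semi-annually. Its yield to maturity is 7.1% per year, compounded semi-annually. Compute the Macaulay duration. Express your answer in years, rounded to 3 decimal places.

Periodic yield y = 0.0355. Discount each cash flow and weight by its period:
  t   CF        PV=CF/(1+0.0355)^t    t·PV
  1        6.250         6.0357         6.0357
  2        6.250         5.8288        11.6576
  3        6.250         5.6290        16.8869
  4        6.250         5.4360        21.7440
  5        6.250         5.2496        26.2482
  6        6.250         5.0697        30.4180
  7        6.250         4.8959        34.2710
  8        6.250         4.7280        37.8242
  9        0.625         0.4566         4.1093
  10     500.625       353.1925     3,531.9252
  Σ                    396.5218     3,721.1203
Price P = Σ PV = 396.5218.
Macaulay duration = Σ(t·PV) / P = 3,721.1203 / 396.5218 = 9.38440 half-year periods.
In years: 9.38440 / 2 = 4.69220 years.

4.692 years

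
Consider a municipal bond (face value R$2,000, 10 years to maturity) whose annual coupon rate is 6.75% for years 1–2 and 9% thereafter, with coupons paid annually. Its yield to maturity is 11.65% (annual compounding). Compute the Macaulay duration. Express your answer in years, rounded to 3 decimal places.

Periodic yield y = 0.1165. Discount each cash flow and weight by its year:
  t   CF        PV=CF/(1+0.1165)^t    t·PV
  1       135.00       120.9136       120.9136
  2       135.00       108.2970       216.5939
  3       180.00       129.3291       387.9874
  4       180.00       115.8344       463.3376
  5       180.00       103.7478       518.7390
  6       180.00        92.9223       557.5340
  7       180.00        83.2265       582.5852
  8       180.00        74.5423       596.3383
  9       180.00        66.7642       600.8782
  10    2,180.00       724.2178     7,242.1784
  Σ                  1,619.7950    11,287.0856
Price P = Σ PV = 1,619.7950.
Macaulay duration = Σ(t·PV) / P = 11,287.0856 / 1,619.7950 = 6.96822 years.

6.968 years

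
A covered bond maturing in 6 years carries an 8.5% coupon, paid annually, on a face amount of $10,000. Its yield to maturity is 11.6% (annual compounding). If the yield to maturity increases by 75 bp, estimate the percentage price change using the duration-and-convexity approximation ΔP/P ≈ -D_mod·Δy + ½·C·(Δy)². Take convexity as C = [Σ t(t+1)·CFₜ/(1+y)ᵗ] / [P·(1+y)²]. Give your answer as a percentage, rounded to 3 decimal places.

-3.193%

With y = 0.116:
  t   CF        PV=CF/(1+0.116)^t    t·PV        t(t+1)·PV
  1       850.00       761.6487       761.6487       1,523.2975
  2       850.00       682.4810     1,364.9619       4,094.8857
  3       850.00       611.5421     1,834.6262       7,338.5049
  4       850.00       547.9768     2,191.9071      10,959.5354
  5       850.00       491.0186     2,455.0931      14,730.5583
  6    10,850.00     5,616.2259    33,697.3556     235,881.4892
  Σ                  8,710.8931    42,305.5926     274,528.2710
P = 8,710.8931; D_Mac = 4.85663 yrs; D_mod = 4.35182 yrs; C = 25.30440.
Duration effect: -4.35182 × (+0.0075) = -0.032639
Convexity effect: 0.5 × 25.30440 × (0.0075)² = +0.0007117
ΔP/P ≈ -0.032639 + 0.0007117 = -0.031927 = -3.1927%.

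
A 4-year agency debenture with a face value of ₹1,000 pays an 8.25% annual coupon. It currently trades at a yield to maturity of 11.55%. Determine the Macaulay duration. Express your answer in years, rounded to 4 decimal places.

3.5395 years

Periodic yield y = 0.1155. Discount each cash flow and weight by its year:
  t   CF        PV=CF/(1+0.1155)^t    t·PV
  1        82.50        73.9579        73.9579
  2        82.50        66.3002       132.6004
  3        82.50        59.4354       178.3062
  4     1,082.50       699.1166     2,796.4664
  Σ                    898.8101     3,181.3308
Price P = Σ PV = 898.8101.
Macaulay duration = Σ(t·PV) / P = 3,181.3308 / 898.8101 = 3.53949 years.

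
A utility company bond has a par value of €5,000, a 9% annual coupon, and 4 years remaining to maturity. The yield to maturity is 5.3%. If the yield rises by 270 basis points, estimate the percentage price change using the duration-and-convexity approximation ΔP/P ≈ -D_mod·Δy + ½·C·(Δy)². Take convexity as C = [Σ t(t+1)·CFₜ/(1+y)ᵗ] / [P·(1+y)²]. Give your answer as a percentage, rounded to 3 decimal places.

With y = 0.053:
  t   CF        PV=CF/(1+0.053)^t    t·PV        t(t+1)·PV
  1       450.00       427.3504       427.3504         854.7009
  2       450.00       405.8409       811.6817       2,435.0452
  3       450.00       385.4139     1,156.2418       4,624.9671
  4     5,450.00     4,432.8498    17,731.3993      88,656.9963
  Σ                  5,651.4550    20,126.6732      96,571.7094
P = 5,651.4550; D_Mac = 3.56133 yrs; D_mod = 3.38208 yrs; C = 15.41107.
Duration effect: -3.38208 × (+0.027) = -0.091316
Convexity effect: 0.5 × 15.41107 × (0.027)² = +0.0056173
ΔP/P ≈ -0.091316 + 0.0056173 = -0.085699 = -8.5699%.

-8.570%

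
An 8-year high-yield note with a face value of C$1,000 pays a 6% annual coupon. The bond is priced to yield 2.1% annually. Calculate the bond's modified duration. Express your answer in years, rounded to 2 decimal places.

Periodic yield y = 0.021. First find Macaulay duration:
  t   CF        PV=CF/(1+0.021)^t    t·PV
  1        60.00        58.7659        58.7659
  2        60.00        57.5572       115.1144
  3        60.00        56.3734       169.1201
  4        60.00        55.2139       220.8555
  5        60.00        54.0782       270.3912
  6        60.00        52.9660       317.7957
  7        60.00        51.8765       363.1358
  8     1,060.00       897.6353     7,181.0825
  Σ                  1,284.4664     8,696.2612
P = 1,284.4664; Macaulay duration = 8,696.2612 / 1,284.4664 = 6.77033 years.
Modified duration = D_Mac / (1 + y) = 6.77033 / 1.021 = 6.63108 years.

6.63 years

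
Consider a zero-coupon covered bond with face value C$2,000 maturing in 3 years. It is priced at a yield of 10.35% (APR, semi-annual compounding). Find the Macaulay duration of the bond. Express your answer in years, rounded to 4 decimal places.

A zero-coupon bond has a single cash flow at maturity, so its Macaulay duration equals its maturity: 3 years.
(Equivalently: 6 semi-annual periods ÷ 2 = 3 years.)

3.0000 years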